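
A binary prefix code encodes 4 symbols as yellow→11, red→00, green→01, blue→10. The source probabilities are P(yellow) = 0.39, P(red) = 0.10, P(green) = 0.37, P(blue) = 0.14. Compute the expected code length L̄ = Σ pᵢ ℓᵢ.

L̄ = Σ pᵢ·ℓᵢ = 0.39·2 + 0.10·2 + 0.37·2 + 0.14·2 = 2 bits/symbol.

2 bits/symbol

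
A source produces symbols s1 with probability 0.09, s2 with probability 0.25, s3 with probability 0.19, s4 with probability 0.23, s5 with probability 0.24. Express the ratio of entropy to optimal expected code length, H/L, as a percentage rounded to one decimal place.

98.7%

Entropy H = −Σ p log₂ p ≈ 2.2497 bits.
Huffman merges: 9/100+19/100→7/25; 23/100+6/25→47/100; 1/4+7/25→53/100; 47/100+53/100→1. L = 57/25 ≈ 2.2800.
Efficiency = H/L = 2.2497/2.2800 = 98.7%.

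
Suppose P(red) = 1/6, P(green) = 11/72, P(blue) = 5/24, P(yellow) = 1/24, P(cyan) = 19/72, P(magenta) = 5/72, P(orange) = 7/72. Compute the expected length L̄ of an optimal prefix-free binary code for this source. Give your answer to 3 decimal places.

2.639 bits/symbol

Repeatedly combine the two least-probable nodes; the expected code length is the sum of the merged weights.
merge 1/24 + 5/72 → 1/9
merge 7/72 + 1/9 → 5/24
merge 11/72 + 1/6 → 23/72
merge 5/24 + 5/24 → 5/12
merge 19/72 + 23/72 → 7/12
merge 5/12 + 7/12 → 1
L = 1/9 + 5/24 + 23/72 + 5/12 + 7/12 + 1 = 95/36 ≈ 2.639 bits/symbol.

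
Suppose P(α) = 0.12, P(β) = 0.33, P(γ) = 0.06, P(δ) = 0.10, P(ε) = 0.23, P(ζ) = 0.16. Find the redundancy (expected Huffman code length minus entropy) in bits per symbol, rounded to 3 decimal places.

Entropy H = −Σ p log₂ p ≈ 2.3813 bits.
Huffman merges: 3/50+1/10→4/25; 3/25+4/25→7/25; 4/25+23/100→39/100; 7/25+33/100→61/100; 39/100+61/100→1. L = 61/25 ≈ 2.4400.
L − H = 2.4400 − 2.3813 = 0.059 bits.

0.059 bits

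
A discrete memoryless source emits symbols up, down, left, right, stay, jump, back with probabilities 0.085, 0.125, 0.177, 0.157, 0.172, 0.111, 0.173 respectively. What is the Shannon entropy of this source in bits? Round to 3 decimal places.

H = −Σ pᵢ log₂ pᵢ.
−0.085·log₂(0.085) = 0.3023
−0.125·log₂(0.125) = 0.3750
−0.177·log₂(0.177) = 0.4422
−0.157·log₂(0.157) = 0.4194
−0.172·log₂(0.172) = 0.4368
−0.111·log₂(0.111) = 0.3520
−0.173·log₂(0.173) = 0.4379
Sum ≈ 2.7656 → 2.766 bits.

2.766 bits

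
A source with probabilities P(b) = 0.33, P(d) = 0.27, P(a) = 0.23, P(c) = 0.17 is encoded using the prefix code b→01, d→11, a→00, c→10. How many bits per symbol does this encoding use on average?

2 bits/symbol

L̄ = Σ pᵢ·ℓᵢ = 0.33·2 + 0.27·2 + 0.23·2 + 0.17·2 = 2 bits/symbol.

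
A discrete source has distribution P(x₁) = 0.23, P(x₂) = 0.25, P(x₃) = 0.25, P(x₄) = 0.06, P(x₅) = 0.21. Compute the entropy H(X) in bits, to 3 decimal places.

H = −Σ pᵢ log₂ pᵢ.
−0.23·log₂(0.23) = 0.4877
−0.25·log₂(0.25) = 0.5000
−0.25·log₂(0.25) = 0.5000
−0.06·log₂(0.06) = 0.2435
−0.21·log₂(0.21) = 0.4728
Sum ≈ 2.2040 → 2.204 bits.

2.204 bits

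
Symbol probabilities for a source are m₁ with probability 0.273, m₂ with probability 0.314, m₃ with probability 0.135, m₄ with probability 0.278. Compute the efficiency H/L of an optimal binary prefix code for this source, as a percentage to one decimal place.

97.0%

Entropy H = −Σ p log₂ p ≈ 1.9395 bits.
Huffman merges: 27/200+273/1000→51/125; 139/500+157/500→74/125; 51/125+74/125→1. L = 2 ≈ 2.0000.
Efficiency = H/L = 1.9395/2.0000 = 97.0%.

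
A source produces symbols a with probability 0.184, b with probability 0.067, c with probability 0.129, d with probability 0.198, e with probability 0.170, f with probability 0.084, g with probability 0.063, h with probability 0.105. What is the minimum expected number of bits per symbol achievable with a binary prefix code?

2.932 bits/symbol

Repeatedly combine the two least-probable nodes; the expected code length is the sum of the merged weights.
merge 63/1000 + 67/1000 → 13/100
merge 21/250 + 21/200 → 189/1000
merge 129/1000 + 13/100 → 259/1000
merge 17/100 + 23/125 → 177/500
merge 189/1000 + 99/500 → 387/1000
merge 259/1000 + 177/500 → 613/1000
merge 387/1000 + 613/1000 → 1
L = 13/100 + 189/1000 + 259/1000 + 177/500 + 387/1000 + 613/1000 + 1 = 733/250 = 2.932 bits/symbol.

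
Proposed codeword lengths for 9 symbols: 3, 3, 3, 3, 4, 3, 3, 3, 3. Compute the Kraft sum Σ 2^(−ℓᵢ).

With common denominator 2^4 = 16: Σ 2^(−ℓᵢ) = 2/16 + 2/16 + 2/16 + 2/16 + 1/16 + 2/16 + 2/16 + 2/16 + 2/16 = 17/16 = 1.0625.

1.0625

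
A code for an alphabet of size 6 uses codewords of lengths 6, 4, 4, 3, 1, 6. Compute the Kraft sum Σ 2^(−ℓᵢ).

0.78125

With common denominator 2^6 = 64: Σ 2^(−ℓᵢ) = 1/64 + 4/64 + 4/64 + 8/64 + 32/64 + 1/64 = 50/64 = 0.78125.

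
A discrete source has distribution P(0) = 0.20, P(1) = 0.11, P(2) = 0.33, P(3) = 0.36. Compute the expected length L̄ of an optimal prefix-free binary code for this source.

Repeatedly combine the two least-probable nodes; the expected code length is the sum of the merged weights.
merge 11/100 + 1/5 → 31/100
merge 31/100 + 33/100 → 16/25
merge 9/25 + 16/25 → 1
L = 31/100 + 16/25 + 1 = 39/20 = 1.95 bits/symbol.

1.95 bits/symbol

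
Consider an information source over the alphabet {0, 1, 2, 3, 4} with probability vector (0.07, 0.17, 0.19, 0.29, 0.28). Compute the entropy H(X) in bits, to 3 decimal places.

2.190 bits

H = −Σ pᵢ log₂ pᵢ.
−0.07·log₂(0.07) = 0.2686
−0.17·log₂(0.17) = 0.4346
−0.19·log₂(0.19) = 0.4552
−0.29·log₂(0.29) = 0.5179
−0.28·log₂(0.28) = 0.5142
Sum ≈ 2.1905 → 2.190 bits.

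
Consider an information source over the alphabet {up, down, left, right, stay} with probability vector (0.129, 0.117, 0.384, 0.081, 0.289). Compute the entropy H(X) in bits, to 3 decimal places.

H = −Σ pᵢ log₂ pᵢ.
−0.129·log₂(0.129) = 0.3811
−0.117·log₂(0.117) = 0.3622
−0.384·log₂(0.384) = 0.5302
−0.081·log₂(0.081) = 0.2937
−0.289·log₂(0.289) = 0.5176
Sum ≈ 2.0848 → 2.085 bits.

2.085 bits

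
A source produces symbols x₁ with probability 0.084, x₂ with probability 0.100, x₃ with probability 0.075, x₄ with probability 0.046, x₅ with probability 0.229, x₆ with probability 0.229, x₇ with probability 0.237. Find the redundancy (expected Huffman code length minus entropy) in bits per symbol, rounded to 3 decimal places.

0.027 bits

Entropy H = −Σ p log₂ p ≈ 2.5832 bits.
Huffman merges: 23/500+3/40→121/1000; 21/250+1/10→23/125; 121/1000+23/125→61/200; 229/1000+229/1000→229/500; 237/1000+61/200→271/500; 229/500+271/500→1. L = 261/100 ≈ 2.6100.
L − H = 2.6100 − 2.5832 = 0.027 bits.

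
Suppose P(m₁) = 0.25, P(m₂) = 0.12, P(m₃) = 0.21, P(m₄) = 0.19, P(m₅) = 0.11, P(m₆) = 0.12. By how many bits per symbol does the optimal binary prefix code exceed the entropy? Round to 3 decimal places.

Entropy H = −Σ p log₂ p ≈ 2.5125 bits.
Huffman merges: 11/100+3/25→23/100; 3/25+19/100→31/100; 21/100+23/100→11/25; 1/4+31/100→14/25; 11/25+14/25→1. L = 127/50 ≈ 2.5400.
L − H = 2.5400 − 2.5125 = 0.028 bits.

0.028 bits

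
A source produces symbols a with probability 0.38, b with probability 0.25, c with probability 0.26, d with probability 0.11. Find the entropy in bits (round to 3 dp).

1.886 bits

H = −Σ pᵢ log₂ pᵢ.
−0.38·log₂(0.38) = 0.5305
−0.25·log₂(0.25) = 0.5000
−0.26·log₂(0.26) = 0.5053
−0.11·log₂(0.11) = 0.3503
Sum ≈ 1.8860 → 1.886 bits.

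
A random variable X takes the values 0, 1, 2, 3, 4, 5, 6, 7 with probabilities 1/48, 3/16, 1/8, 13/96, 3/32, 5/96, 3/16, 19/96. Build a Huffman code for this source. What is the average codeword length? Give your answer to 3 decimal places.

Repeatedly combine the two least-probable nodes; the expected code length is the sum of the merged weights.
merge 1/48 + 5/96 → 7/96
merge 7/96 + 3/32 → 1/6
merge 1/8 + 13/96 → 25/96
merge 1/6 + 3/16 → 17/48
merge 3/16 + 19/96 → 37/96
merge 25/96 + 17/48 → 59/96
merge 37/96 + 59/96 → 1
L = 7/96 + 1/6 + 25/96 + 17/48 + 37/96 + 59/96 + 1 = 137/48 ≈ 2.854 bits/symbol.

2.854 bits/symbol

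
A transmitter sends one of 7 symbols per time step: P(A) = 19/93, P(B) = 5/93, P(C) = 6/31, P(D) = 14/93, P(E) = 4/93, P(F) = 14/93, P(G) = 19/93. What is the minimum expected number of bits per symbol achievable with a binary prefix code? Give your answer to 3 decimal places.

Repeatedly combine the two least-probable nodes; the expected code length is the sum of the merged weights.
merge 4/93 + 5/93 → 3/31
merge 3/31 + 14/93 → 23/93
merge 14/93 + 6/31 → 32/93
merge 19/93 + 19/93 → 38/93
merge 23/93 + 32/93 → 55/93
merge 38/93 + 55/93 → 1
L = 3/31 + 23/93 + 32/93 + 38/93 + 55/93 + 1 = 250/93 ≈ 2.688 bits/symbol.

2.688 bits/symbol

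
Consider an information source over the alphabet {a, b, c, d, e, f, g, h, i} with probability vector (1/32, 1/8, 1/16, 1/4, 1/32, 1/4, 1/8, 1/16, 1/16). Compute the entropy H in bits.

Each probability is a power of 1/2, so log₂(1/p) is an integer.
H = Σ p·log₂(1/p) = 1/32·5 + 1/8·3 + 1/16·4 + 1/4·2 + 1/32·5 + 1/4·2 + 1/8·3 + 1/16·4 + 1/16·4 = 2.8125 bits.

2.8125 bits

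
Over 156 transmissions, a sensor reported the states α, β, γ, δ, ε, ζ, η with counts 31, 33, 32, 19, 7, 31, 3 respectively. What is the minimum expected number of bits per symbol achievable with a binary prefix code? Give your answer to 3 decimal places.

Probabilities are the counts divided by 156.
Repeatedly combine the two least-probable nodes; the expected code length is the sum of the merged weights.
merge 1/52 + 7/156 → 5/78
merge 5/78 + 19/156 → 29/156
merge 29/156 + 31/156 → 5/13
merge 31/156 + 8/39 → 21/52
merge 11/52 + 5/13 → 31/52
merge 21/52 + 31/52 → 1
L = 5/78 + 29/156 + 5/13 + 21/52 + 31/52 + 1 = 137/52 ≈ 2.635 bits/symbol.

2.635 bits/symbol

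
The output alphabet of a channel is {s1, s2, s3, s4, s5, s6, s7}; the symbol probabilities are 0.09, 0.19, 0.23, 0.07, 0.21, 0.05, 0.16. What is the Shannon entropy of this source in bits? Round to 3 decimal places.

2.636 bits

H = −Σ pᵢ log₂ pᵢ.
−0.09·log₂(0.09) = 0.3127
−0.19·log₂(0.19) = 0.4552
−0.23·log₂(0.23) = 0.4877
−0.07·log₂(0.07) = 0.2686
−0.21·log₂(0.21) = 0.4728
−0.05·log₂(0.05) = 0.2161
−0.16·log₂(0.16) = 0.4230
Sum ≈ 2.6360 → 2.636 bits.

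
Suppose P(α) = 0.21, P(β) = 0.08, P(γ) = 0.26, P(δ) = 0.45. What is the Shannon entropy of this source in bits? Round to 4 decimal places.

1.7880 bits

H = −Σ pᵢ log₂ pᵢ.
−0.21·log₂(0.21) = 0.4728
−0.08·log₂(0.08) = 0.2915
−0.26·log₂(0.26) = 0.5053
−0.45·log₂(0.45) = 0.5184
Sum ≈ 1.7880 → 1.7880 bits.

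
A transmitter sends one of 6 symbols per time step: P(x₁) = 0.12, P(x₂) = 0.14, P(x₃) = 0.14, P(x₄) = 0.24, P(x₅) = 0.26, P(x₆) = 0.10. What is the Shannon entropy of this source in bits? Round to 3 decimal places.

2.493 bits

H = −Σ pᵢ log₂ pᵢ.
−0.12·log₂(0.12) = 0.3671
−0.14·log₂(0.14) = 0.3971
−0.14·log₂(0.14) = 0.3971
−0.24·log₂(0.24) = 0.4941
−0.26·log₂(0.26) = 0.5053
−0.10·log₂(0.10) = 0.3322
Sum ≈ 2.4929 → 2.493 bits.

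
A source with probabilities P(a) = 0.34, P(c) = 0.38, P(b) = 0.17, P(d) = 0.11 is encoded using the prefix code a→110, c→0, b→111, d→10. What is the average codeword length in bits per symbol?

2.13 bits/symbol

L̄ = Σ pᵢ·ℓᵢ = 0.34·3 + 0.38·1 + 0.17·3 + 0.11·2 = 2.13 bits/symbol.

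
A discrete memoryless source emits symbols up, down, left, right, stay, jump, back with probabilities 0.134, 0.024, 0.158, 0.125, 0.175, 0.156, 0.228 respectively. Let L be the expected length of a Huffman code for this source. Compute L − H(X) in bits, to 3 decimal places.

Entropy H = −Σ p log₂ p ≈ 2.6578 bits.
Huffman merges: 3/125+1/8→149/1000; 67/500+149/1000→283/1000; 39/250+79/500→157/500; 7/40+57/250→403/1000; 283/1000+157/500→597/1000; 403/1000+597/1000→1. L = 1373/500 ≈ 2.7460.
L − H = 2.7460 − 2.6578 = 0.088 bits.

0.088 bits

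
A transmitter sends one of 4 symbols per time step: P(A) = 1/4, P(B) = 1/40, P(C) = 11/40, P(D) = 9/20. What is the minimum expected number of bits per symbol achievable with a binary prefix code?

Repeatedly combine the two least-probable nodes; the expected code length is the sum of the merged weights.
merge 1/40 + 1/4 → 11/40
merge 11/40 + 11/40 → 11/20
merge 9/20 + 11/20 → 1
L = 11/40 + 11/20 + 1 = 73/40 = 1.825 bits/symbol.

1.825 bits/symbol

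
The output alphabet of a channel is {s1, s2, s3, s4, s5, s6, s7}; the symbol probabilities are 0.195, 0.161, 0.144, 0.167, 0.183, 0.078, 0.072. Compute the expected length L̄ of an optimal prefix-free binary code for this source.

Repeatedly combine the two least-probable nodes; the expected code length is the sum of the merged weights.
merge 9/125 + 39/500 → 3/20
merge 18/125 + 3/20 → 147/500
merge 161/1000 + 167/1000 → 41/125
merge 183/1000 + 39/200 → 189/500
merge 147/500 + 41/125 → 311/500
merge 189/500 + 311/500 → 1
L = 3/20 + 147/500 + 41/125 + 189/500 + 311/500 + 1 = 693/250 = 2.772 bits/symbol.

2.772 bits/symbol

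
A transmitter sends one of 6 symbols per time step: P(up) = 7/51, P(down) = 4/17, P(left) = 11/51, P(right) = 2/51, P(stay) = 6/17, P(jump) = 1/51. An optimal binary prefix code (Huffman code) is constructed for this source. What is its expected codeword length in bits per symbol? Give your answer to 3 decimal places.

2.255 bits/symbol

Repeatedly combine the two least-probable nodes; the expected code length is the sum of the merged weights.
merge 1/51 + 2/51 → 1/17
merge 1/17 + 7/51 → 10/51
merge 10/51 + 11/51 → 7/17
merge 4/17 + 6/17 → 10/17
merge 7/17 + 10/17 → 1
L = 1/17 + 10/51 + 7/17 + 10/17 + 1 = 115/51 ≈ 2.255 bits/symbol.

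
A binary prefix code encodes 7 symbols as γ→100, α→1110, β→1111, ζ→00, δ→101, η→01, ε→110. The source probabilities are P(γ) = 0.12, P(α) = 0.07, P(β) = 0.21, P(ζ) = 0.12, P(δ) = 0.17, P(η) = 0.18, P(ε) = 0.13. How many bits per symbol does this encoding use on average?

2.98 bits/symbol

L̄ = Σ pᵢ·ℓᵢ = 0.12·3 + 0.07·4 + 0.21·4 + 0.12·2 + 0.17·3 + 0.18·2 + 0.13·3 = 2.98 bits/symbol.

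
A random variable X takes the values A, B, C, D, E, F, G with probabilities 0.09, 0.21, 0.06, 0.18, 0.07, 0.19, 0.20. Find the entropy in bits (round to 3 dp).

2.662 bits

H = −Σ pᵢ log₂ pᵢ.
−0.09·log₂(0.09) = 0.3127
−0.21·log₂(0.21) = 0.4728
−0.06·log₂(0.06) = 0.2435
−0.18·log₂(0.18) = 0.4453
−0.07·log₂(0.07) = 0.2686
−0.19·log₂(0.19) = 0.4552
−0.20·log₂(0.20) = 0.4644
Sum ≈ 2.6625 → 2.662 bits.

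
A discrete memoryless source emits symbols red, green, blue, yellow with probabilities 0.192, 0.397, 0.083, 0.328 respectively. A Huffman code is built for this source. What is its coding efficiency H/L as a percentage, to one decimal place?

Entropy H = −Σ p log₂ p ≈ 1.8118 bits.
Huffman merges: 83/1000+24/125→11/40; 11/40+41/125→603/1000; 397/1000+603/1000→1. L = 939/500 ≈ 1.8780.
Efficiency = H/L = 1.8118/1.8780 = 96.5%.

96.5%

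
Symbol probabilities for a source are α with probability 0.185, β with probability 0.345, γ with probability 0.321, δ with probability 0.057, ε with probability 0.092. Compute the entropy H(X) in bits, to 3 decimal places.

2.059 bits

H = −Σ pᵢ log₂ pᵢ.
−0.185·log₂(0.185) = 0.4504
−0.345·log₂(0.345) = 0.5297
−0.321·log₂(0.321) = 0.5262
−0.057·log₂(0.057) = 0.2356
−0.092·log₂(0.092) = 0.3167
Sum ≈ 2.0585 → 2.059 bits.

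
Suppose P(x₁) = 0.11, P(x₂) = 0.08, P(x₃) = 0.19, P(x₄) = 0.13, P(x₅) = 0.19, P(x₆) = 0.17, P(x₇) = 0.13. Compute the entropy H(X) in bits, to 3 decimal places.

2.752 bits

H = −Σ pᵢ log₂ pᵢ.
−0.11·log₂(0.11) = 0.3503
−0.08·log₂(0.08) = 0.2915
−0.19·log₂(0.19) = 0.4552
−0.13·log₂(0.13) = 0.3826
−0.19·log₂(0.19) = 0.4552
−0.17·log₂(0.17) = 0.4346
−0.13·log₂(0.13) = 0.3826
Sum ≈ 2.7521 → 2.752 bits.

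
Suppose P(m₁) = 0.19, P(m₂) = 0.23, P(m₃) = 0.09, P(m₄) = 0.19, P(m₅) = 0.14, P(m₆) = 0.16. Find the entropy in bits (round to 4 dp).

2.5309 bits

H = −Σ pᵢ log₂ pᵢ.
−0.19·log₂(0.19) = 0.4552
−0.23·log₂(0.23) = 0.4877
−0.09·log₂(0.09) = 0.3127
−0.19·log₂(0.19) = 0.4552
−0.14·log₂(0.14) = 0.3971
−0.16·log₂(0.16) = 0.4230
Sum ≈ 2.5309 → 2.5309 bits.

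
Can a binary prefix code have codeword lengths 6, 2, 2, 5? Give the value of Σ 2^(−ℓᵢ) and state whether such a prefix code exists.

0.546875; yes

With common denominator 2^6 = 64: Σ 2^(−ℓᵢ) = 1/64 + 16/64 + 16/64 + 2/64 = 35/64 = 0.546875.
Kraft's inequality requires Σ ≤ 1; here Σ = 0.546875 ≤ 1, so such a prefix code exists.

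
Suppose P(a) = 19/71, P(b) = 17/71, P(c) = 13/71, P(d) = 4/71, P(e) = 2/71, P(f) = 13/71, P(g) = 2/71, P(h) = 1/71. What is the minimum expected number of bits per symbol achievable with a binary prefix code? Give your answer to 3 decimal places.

2.549 bits/symbol

Repeatedly combine the two least-probable nodes; the expected code length is the sum of the merged weights.
merge 1/71 + 2/71 → 3/71
merge 2/71 + 3/71 → 5/71
merge 4/71 + 5/71 → 9/71
merge 9/71 + 13/71 → 22/71
merge 13/71 + 17/71 → 30/71
merge 19/71 + 22/71 → 41/71
merge 30/71 + 41/71 → 1
L = 3/71 + 5/71 + 9/71 + 22/71 + 30/71 + 41/71 + 1 = 181/71 ≈ 2.549 bits/symbol.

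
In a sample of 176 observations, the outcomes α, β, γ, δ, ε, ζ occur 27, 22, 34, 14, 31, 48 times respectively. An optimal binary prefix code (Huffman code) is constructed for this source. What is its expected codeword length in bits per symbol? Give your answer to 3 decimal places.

Probabilities are the counts divided by 176.
Repeatedly combine the two least-probable nodes; the expected code length is the sum of the merged weights.
merge 7/88 + 1/8 → 9/44
merge 27/176 + 31/176 → 29/88
merge 17/88 + 9/44 → 35/88
merge 3/11 + 29/88 → 53/88
merge 35/88 + 53/88 → 1
L = 9/44 + 29/88 + 35/88 + 53/88 + 1 = 223/88 ≈ 2.534 bits/symbol.

2.534 bits/symbol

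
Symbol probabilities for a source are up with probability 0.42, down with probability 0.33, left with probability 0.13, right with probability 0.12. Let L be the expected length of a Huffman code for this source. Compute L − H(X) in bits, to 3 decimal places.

0.027 bits

Entropy H = −Σ p log₂ p ≈ 1.8032 bits.
Huffman merges: 3/25+13/100→1/4; 1/4+33/100→29/50; 21/50+29/50→1. L = 183/100 ≈ 1.8300.
L − H = 1.8300 − 1.8032 = 0.027 bits.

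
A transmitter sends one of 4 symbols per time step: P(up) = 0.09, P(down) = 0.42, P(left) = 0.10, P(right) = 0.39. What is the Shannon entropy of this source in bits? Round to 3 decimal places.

1.700 bits

H = −Σ pᵢ log₂ pᵢ.
−0.09·log₂(0.09) = 0.3127
−0.42·log₂(0.42) = 0.5256
−0.10·log₂(0.10) = 0.3322
−0.39·log₂(0.39) = 0.5298
Sum ≈ 1.7003 → 1.700 bits.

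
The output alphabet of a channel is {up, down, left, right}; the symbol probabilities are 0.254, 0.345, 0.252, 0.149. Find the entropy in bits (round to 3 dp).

H = −Σ pᵢ log₂ pᵢ.
−0.254·log₂(0.254) = 0.5022
−0.345·log₂(0.345) = 0.5297
−0.252·log₂(0.252) = 0.5011
−0.149·log₂(0.149) = 0.4092
Sum ≈ 1.9422 → 1.942 bits.

1.942 bits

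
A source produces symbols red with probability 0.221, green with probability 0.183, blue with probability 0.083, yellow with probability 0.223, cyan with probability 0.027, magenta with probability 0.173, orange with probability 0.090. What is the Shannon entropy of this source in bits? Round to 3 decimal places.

H = −Σ pᵢ log₂ pᵢ.
−0.221·log₂(0.221) = 0.4813
−0.183·log₂(0.183) = 0.4484
−0.083·log₂(0.083) = 0.2980
−0.223·log₂(0.223) = 0.4828
−0.027·log₂(0.027) = 0.1407
−0.173·log₂(0.173) = 0.4379
−0.090·log₂(0.090) = 0.3127
Sum ≈ 2.6017 → 2.602 bits.

2.602 bits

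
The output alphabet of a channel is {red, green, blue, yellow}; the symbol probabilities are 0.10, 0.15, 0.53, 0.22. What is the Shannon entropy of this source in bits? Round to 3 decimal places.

H = −Σ pᵢ log₂ pᵢ.
−0.10·log₂(0.10) = 0.3322
−0.15·log₂(0.15) = 0.4105
−0.53·log₂(0.53) = 0.4854
−0.22·log₂(0.22) = 0.4806
Sum ≈ 1.7088 → 1.709 bits.

1.709 bits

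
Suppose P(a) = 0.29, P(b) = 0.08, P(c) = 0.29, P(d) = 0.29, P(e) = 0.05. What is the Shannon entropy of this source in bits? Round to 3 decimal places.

H = −Σ pᵢ log₂ pᵢ.
−0.29·log₂(0.29) = 0.5179
−0.08·log₂(0.08) = 0.2915
−0.29·log₂(0.29) = 0.5179
−0.29·log₂(0.29) = 0.5179
−0.05·log₂(0.05) = 0.2161
Sum ≈ 2.0613 → 2.061 bits.

2.061 bits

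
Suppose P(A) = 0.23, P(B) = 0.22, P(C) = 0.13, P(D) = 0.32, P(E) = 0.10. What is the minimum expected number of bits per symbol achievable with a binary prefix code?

2.23 bits/symbol

Repeatedly combine the two least-probable nodes; the expected code length is the sum of the merged weights.
merge 1/10 + 13/100 → 23/100
merge 11/50 + 23/100 → 9/20
merge 23/100 + 8/25 → 11/20
merge 9/20 + 11/20 → 1
L = 23/100 + 9/20 + 11/20 + 1 = 223/100 = 2.23 bits/symbol.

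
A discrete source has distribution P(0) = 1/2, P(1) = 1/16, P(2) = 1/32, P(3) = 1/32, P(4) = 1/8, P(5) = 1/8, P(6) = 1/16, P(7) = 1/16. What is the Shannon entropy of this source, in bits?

2.3125 bits

Each probability is a power of 1/2, so log₂(1/p) is an integer.
H = Σ p·log₂(1/p) = 1/2·1 + 1/16·4 + 1/32·5 + 1/32·5 + 1/8·3 + 1/8·3 + 1/16·4 + 1/16·4 = 2.3125 bits.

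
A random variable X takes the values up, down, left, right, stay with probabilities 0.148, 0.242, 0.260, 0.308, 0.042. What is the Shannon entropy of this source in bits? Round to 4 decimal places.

2.1240 bits

H = −Σ pᵢ log₂ pᵢ.
−0.148·log₂(0.148) = 0.4079
−0.242·log₂(0.242) = 0.4954
−0.260·log₂(0.260) = 0.5053
−0.308·log₂(0.308) = 0.5233
−0.042·log₂(0.042) = 0.1921
Sum ≈ 2.1240 → 2.1240 bits.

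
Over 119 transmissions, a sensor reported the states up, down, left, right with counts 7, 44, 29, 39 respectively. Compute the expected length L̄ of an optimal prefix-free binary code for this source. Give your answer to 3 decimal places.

Probabilities are the counts divided by 119.
Repeatedly combine the two least-probable nodes; the expected code length is the sum of the merged weights.
merge 1/17 + 29/119 → 36/119
merge 36/119 + 39/119 → 75/119
merge 44/119 + 75/119 → 1
L = 36/119 + 75/119 + 1 = 230/119 ≈ 1.933 bits/symbol.

1.933 bits/symbol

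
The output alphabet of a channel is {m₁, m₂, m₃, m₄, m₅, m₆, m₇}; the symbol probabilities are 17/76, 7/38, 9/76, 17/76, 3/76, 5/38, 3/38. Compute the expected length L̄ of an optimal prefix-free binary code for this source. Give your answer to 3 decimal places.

Repeatedly combine the two least-probable nodes; the expected code length is the sum of the merged weights.
merge 3/76 + 3/38 → 9/76
merge 9/76 + 9/76 → 9/38
merge 5/38 + 7/38 → 6/19
merge 17/76 + 17/76 → 17/38
merge 9/38 + 6/19 → 21/38
merge 17/38 + 21/38 → 1
L = 9/76 + 9/38 + 6/19 + 17/38 + 21/38 + 1 = 203/76 ≈ 2.671 bits/symbol.

2.671 bits/symbol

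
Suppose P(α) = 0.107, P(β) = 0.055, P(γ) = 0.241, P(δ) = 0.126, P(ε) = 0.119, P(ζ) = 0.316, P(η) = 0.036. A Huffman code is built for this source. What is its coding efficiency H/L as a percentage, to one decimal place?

Entropy H = −Σ p log₂ p ≈ 2.5097 bits.
Huffman merges: 9/250+11/200→91/1000; 91/1000+107/1000→99/500; 119/1000+63/500→49/200; 99/500+241/1000→439/1000; 49/200+79/250→561/1000; 439/1000+561/1000→1. L = 1267/500 ≈ 2.5340.
Efficiency = H/L = 2.5097/2.5340 = 99.0%.

99.0%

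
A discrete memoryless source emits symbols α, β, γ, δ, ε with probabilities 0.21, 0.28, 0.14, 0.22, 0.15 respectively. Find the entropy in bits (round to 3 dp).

2.275 bits

H = −Σ pᵢ log₂ pᵢ.
−0.21·log₂(0.21) = 0.4728
−0.28·log₂(0.28) = 0.5142
−0.14·log₂(0.14) = 0.3971
−0.22·log₂(0.22) = 0.4806
−0.15·log₂(0.15) = 0.4105
Sum ≈ 2.2753 → 2.275 bits.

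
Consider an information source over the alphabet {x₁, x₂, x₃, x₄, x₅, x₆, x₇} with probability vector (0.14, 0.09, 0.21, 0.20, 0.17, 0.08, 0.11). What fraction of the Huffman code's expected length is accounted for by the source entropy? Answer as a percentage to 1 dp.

98.7%

Entropy H = −Σ p log₂ p ≈ 2.7234 bits.
Huffman merges: 2/25+9/100→17/100; 11/100+7/50→1/4; 17/100+17/100→17/50; 1/5+21/100→41/100; 1/4+17/50→59/100; 41/100+59/100→1. L = 69/25 ≈ 2.7600.
Efficiency = H/L = 2.7234/2.7600 = 98.7%.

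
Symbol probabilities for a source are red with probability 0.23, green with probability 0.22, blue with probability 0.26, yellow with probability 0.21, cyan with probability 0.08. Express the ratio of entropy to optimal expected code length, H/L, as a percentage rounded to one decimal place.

97.7%

Entropy H = −Σ p log₂ p ≈ 2.2379 bits.
Huffman merges: 2/25+21/100→29/100; 11/50+23/100→9/20; 13/50+29/100→11/20; 9/20+11/20→1. L = 229/100 ≈ 2.2900.
Efficiency = H/L = 2.2379/2.2900 = 97.7%.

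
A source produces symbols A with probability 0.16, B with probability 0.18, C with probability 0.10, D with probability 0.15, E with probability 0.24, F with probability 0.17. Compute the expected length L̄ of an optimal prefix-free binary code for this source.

2.58 bits/symbol

Repeatedly combine the two least-probable nodes; the expected code length is the sum of the merged weights.
merge 1/10 + 3/20 → 1/4
merge 4/25 + 17/100 → 33/100
merge 9/50 + 6/25 → 21/50
merge 1/4 + 33/100 → 29/50
merge 21/50 + 29/50 → 1
L = 1/4 + 33/100 + 21/50 + 29/50 + 1 = 129/50 = 2.58 bits/symbol.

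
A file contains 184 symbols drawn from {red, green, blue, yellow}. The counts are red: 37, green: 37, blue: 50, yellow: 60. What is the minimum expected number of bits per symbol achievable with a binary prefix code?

2 bits/symbol

Probabilities are the counts divided by 184.
Repeatedly combine the two least-probable nodes; the expected code length is the sum of the merged weights.
merge 37/184 + 37/184 → 37/92
merge 25/92 + 15/46 → 55/92
merge 37/92 + 55/92 → 1
L = 37/92 + 55/92 + 1 = 2 bits/symbol.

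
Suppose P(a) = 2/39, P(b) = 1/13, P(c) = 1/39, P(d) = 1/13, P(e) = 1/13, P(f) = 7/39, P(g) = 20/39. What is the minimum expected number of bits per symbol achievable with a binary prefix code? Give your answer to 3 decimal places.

Repeatedly combine the two least-probable nodes; the expected code length is the sum of the merged weights.
merge 1/39 + 2/39 → 1/13
merge 1/13 + 1/13 → 2/13
merge 1/13 + 1/13 → 2/13
merge 2/13 + 2/13 → 4/13
merge 7/39 + 4/13 → 19/39
merge 19/39 + 20/39 → 1
L = 1/13 + 2/13 + 2/13 + 4/13 + 19/39 + 1 = 85/39 ≈ 2.179 bits/symbol.

2.179 bits/symbol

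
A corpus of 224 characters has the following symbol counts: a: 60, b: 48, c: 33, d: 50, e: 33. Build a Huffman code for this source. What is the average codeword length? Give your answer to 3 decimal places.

Probabilities are the counts divided by 224.
Repeatedly combine the two least-probable nodes; the expected code length is the sum of the merged weights.
merge 33/224 + 33/224 → 33/112
merge 3/14 + 25/112 → 7/16
merge 15/56 + 33/112 → 9/16
merge 7/16 + 9/16 → 1
L = 33/112 + 7/16 + 9/16 + 1 = 257/112 ≈ 2.295 bits/symbol.

2.295 bits/symbol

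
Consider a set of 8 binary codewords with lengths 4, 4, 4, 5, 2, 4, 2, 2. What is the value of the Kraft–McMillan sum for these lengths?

With common denominator 2^5 = 32: Σ 2^(−ℓᵢ) = 2/32 + 2/32 + 2/32 + 1/32 + 8/32 + 2/32 + 8/32 + 8/32 = 33/32 = 1.03125.

1.03125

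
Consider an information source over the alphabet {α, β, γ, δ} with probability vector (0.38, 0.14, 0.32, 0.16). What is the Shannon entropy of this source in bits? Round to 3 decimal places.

1.877 bits

H = −Σ pᵢ log₂ pᵢ.
−0.38·log₂(0.38) = 0.5305
−0.14·log₂(0.14) = 0.3971
−0.32·log₂(0.32) = 0.5260
−0.16·log₂(0.16) = 0.4230
Sum ≈ 1.8766 → 1.877 bits.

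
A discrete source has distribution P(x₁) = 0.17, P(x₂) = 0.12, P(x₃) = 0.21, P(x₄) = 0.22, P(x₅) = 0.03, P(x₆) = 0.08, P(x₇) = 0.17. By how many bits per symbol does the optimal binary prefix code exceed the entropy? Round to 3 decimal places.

Entropy H = −Σ p log₂ p ≈ 2.6329 bits.
Huffman merges: 3/100+2/25→11/100; 11/100+3/25→23/100; 17/100+17/100→17/50; 21/100+11/50→43/100; 23/100+17/50→57/100; 43/100+57/100→1. L = 67/25 ≈ 2.6800.
L − H = 2.6800 − 2.6329 = 0.047 bits.

0.047 bits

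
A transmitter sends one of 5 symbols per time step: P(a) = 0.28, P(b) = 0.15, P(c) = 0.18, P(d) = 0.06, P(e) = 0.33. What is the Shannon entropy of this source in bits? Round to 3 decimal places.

2.141 bits

H = −Σ pᵢ log₂ pᵢ.
−0.28·log₂(0.28) = 0.5142
−0.15·log₂(0.15) = 0.4105
−0.18·log₂(0.18) = 0.4453
−0.06·log₂(0.06) = 0.2435
−0.33·log₂(0.33) = 0.5278
Sum ≈ 2.1414 → 2.141 bits.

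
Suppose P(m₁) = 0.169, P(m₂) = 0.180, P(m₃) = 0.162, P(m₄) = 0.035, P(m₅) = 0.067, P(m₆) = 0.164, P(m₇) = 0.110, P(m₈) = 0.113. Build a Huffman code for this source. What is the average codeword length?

Repeatedly combine the two least-probable nodes; the expected code length is the sum of the merged weights.
merge 7/200 + 67/1000 → 51/500
merge 51/500 + 11/100 → 53/250
merge 113/1000 + 81/500 → 11/40
merge 41/250 + 169/1000 → 333/1000
merge 9/50 + 53/250 → 49/125
merge 11/40 + 333/1000 → 76/125
merge 49/125 + 76/125 → 1
L = 51/500 + 53/250 + 11/40 + 333/1000 + 49/125 + 76/125 + 1 = 1461/500 = 2.922 bits/symbol.

2.922 bits/symbol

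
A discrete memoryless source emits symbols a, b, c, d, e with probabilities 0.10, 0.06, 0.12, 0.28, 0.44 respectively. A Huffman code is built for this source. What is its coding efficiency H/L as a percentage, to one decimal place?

Entropy H = −Σ p log₂ p ≈ 1.9782 bits.
Huffman merges: 3/50+1/10→4/25; 3/25+4/25→7/25; 7/25+7/25→14/25; 11/25+14/25→1. L = 2 ≈ 2.0000.
Efficiency = H/L = 1.9782/2.0000 = 98.9%.

98.9%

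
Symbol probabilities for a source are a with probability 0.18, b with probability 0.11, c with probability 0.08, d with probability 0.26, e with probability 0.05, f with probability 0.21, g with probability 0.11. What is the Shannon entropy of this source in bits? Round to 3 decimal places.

H = −Σ pᵢ log₂ pᵢ.
−0.18·log₂(0.18) = 0.4453
−0.11·log₂(0.11) = 0.3503
−0.08·log₂(0.08) = 0.2915
−0.26·log₂(0.26) = 0.5053
−0.05·log₂(0.05) = 0.2161
−0.21·log₂(0.21) = 0.4728
−0.11·log₂(0.11) = 0.3503
Sum ≈ 2.6316 → 2.632 bits.

2.632 bits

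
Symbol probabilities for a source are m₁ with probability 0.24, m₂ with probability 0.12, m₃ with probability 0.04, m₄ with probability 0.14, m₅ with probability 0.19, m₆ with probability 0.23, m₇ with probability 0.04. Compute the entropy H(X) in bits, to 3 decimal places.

2.573 bits

H = −Σ pᵢ log₂ pᵢ.
−0.24·log₂(0.24) = 0.4941
−0.12·log₂(0.12) = 0.3671
−0.04·log₂(0.04) = 0.1858
−0.14·log₂(0.14) = 0.3971
−0.19·log₂(0.19) = 0.4552
−0.23·log₂(0.23) = 0.4877
−0.04·log₂(0.04) = 0.1858
Sum ≈ 2.5727 → 2.573 bits.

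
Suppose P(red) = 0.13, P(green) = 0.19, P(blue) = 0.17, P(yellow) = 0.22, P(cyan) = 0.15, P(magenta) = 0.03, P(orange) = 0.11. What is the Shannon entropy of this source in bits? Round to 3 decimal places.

2.666 bits

H = −Σ pᵢ log₂ pᵢ.
−0.13·log₂(0.13) = 0.3826
−0.19·log₂(0.19) = 0.4552
−0.17·log₂(0.17) = 0.4346
−0.22·log₂(0.22) = 0.4806
−0.15·log₂(0.15) = 0.4105
−0.03·log₂(0.03) = 0.1518
−0.11·log₂(0.11) = 0.3503
Sum ≈ 2.6656 → 2.666 bits.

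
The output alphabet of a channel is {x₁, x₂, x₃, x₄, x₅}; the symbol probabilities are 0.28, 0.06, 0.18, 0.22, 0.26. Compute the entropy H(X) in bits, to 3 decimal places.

H = −Σ pᵢ log₂ pᵢ.
−0.28·log₂(0.28) = 0.5142
−0.06·log₂(0.06) = 0.2435
−0.18·log₂(0.18) = 0.4453
−0.22·log₂(0.22) = 0.4806
−0.26·log₂(0.26) = 0.5053
Sum ≈ 2.1889 → 2.189 bits.

2.189 bits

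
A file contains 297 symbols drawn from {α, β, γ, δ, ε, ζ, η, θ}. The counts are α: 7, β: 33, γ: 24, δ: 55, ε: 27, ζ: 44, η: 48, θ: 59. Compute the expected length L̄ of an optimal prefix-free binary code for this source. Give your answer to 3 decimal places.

Probabilities are the counts divided by 297.
Repeatedly combine the two least-probable nodes; the expected code length is the sum of the merged weights.
merge 7/297 + 8/99 → 31/297
merge 1/11 + 31/297 → 58/297
merge 1/9 + 4/27 → 7/27
merge 16/99 + 5/27 → 103/297
merge 58/297 + 59/297 → 13/33
merge 7/27 + 103/297 → 20/33
merge 13/33 + 20/33 → 1
L = 31/297 + 58/297 + 7/27 + 103/297 + 13/33 + 20/33 + 1 = 863/297 ≈ 2.906 bits/symbol.

2.906 bits/symbol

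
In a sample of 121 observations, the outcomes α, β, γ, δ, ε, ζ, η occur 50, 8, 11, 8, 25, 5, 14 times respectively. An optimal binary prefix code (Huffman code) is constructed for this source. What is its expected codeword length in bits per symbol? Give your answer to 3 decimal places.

2.438 bits/symbol

Probabilities are the counts divided by 121.
Repeatedly combine the two least-probable nodes; the expected code length is the sum of the merged weights.
merge 5/121 + 8/121 → 13/121
merge 8/121 + 1/11 → 19/121
merge 13/121 + 14/121 → 27/121
merge 19/121 + 25/121 → 4/11
merge 27/121 + 4/11 → 71/121
merge 50/121 + 71/121 → 1
L = 13/121 + 19/121 + 27/121 + 4/11 + 71/121 + 1 = 295/121 ≈ 2.438 bits/symbol.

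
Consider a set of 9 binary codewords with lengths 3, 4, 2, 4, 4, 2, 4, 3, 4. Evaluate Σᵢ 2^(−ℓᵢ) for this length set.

With common denominator 2^4 = 16: Σ 2^(−ℓᵢ) = 2/16 + 1/16 + 4/16 + 1/16 + 1/16 + 4/16 + 1/16 + 2/16 + 1/16 = 17/16 = 1.0625.

1.0625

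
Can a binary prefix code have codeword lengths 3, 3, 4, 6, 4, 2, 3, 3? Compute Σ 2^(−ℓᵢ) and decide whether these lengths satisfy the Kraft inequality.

0.890625; yes

With common denominator 2^6 = 64: Σ 2^(−ℓᵢ) = 8/64 + 8/64 + 4/64 + 1/64 + 4/64 + 16/64 + 8/64 + 8/64 = 57/64 = 0.890625.
Kraft's inequality requires Σ ≤ 1; here Σ = 0.890625 ≤ 1, so such a prefix code exists.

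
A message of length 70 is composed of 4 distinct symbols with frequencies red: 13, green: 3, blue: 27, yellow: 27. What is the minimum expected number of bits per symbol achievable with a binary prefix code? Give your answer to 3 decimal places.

Probabilities are the counts divided by 70.
Repeatedly combine the two least-probable nodes; the expected code length is the sum of the merged weights.
merge 3/70 + 13/70 → 8/35
merge 8/35 + 27/70 → 43/70
merge 27/70 + 43/70 → 1
L = 8/35 + 43/70 + 1 = 129/70 ≈ 1.843 bits/symbol.

1.843 bits/symbol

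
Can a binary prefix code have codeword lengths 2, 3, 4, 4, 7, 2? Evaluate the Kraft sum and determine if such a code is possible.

0.7578125; yes

With common denominator 2^7 = 128: Σ 2^(−ℓᵢ) = 32/128 + 16/128 + 8/128 + 8/128 + 1/128 + 32/128 = 97/128 = 0.7578125.
Kraft's inequality requires Σ ≤ 1; here Σ = 0.7578125 ≤ 1, so such a prefix code exists.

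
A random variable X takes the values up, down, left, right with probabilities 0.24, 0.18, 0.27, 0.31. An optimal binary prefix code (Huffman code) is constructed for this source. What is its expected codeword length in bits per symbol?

Repeatedly combine the two least-probable nodes; the expected code length is the sum of the merged weights.
merge 9/50 + 6/25 → 21/50
merge 27/100 + 31/100 → 29/50
merge 21/50 + 29/50 → 1
L = 21/50 + 29/50 + 1 = 2 bits/symbol.

2 bits/symbol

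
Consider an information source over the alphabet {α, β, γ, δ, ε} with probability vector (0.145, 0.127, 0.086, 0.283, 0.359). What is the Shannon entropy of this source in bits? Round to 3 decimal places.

H = −Σ pᵢ log₂ pᵢ.
−0.145·log₂(0.145) = 0.4040
−0.127·log₂(0.127) = 0.3781
−0.086·log₂(0.086) = 0.3044
−0.283·log₂(0.283) = 0.5154
−0.359·log₂(0.359) = 0.5306
Sum ≈ 2.1324 → 2.132 bits.

2.132 bits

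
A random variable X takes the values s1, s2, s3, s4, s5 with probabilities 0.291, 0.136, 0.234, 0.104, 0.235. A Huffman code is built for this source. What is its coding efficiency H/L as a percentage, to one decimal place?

99.6%

Entropy H = −Σ p log₂ p ≈ 2.2306 bits.
Huffman merges: 13/125+17/125→6/25; 117/500+47/200→469/1000; 6/25+291/1000→531/1000; 469/1000+531/1000→1. L = 56/25 ≈ 2.2400.
Efficiency = H/L = 2.2306/2.2400 = 99.6%.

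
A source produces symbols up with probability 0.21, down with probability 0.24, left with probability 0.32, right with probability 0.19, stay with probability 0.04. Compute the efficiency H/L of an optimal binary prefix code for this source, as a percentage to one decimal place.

95.7%

Entropy H = −Σ p log₂ p ≈ 2.1340 bits.
Huffman merges: 1/25+19/100→23/100; 21/100+23/100→11/25; 6/25+8/25→14/25; 11/25+14/25→1. L = 223/100 ≈ 2.2300.
Efficiency = H/L = 2.1340/2.2300 = 95.7%.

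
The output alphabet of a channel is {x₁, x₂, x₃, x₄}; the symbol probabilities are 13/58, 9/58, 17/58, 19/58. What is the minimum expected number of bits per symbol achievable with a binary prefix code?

Repeatedly combine the two least-probable nodes; the expected code length is the sum of the merged weights.
merge 9/58 + 13/58 → 11/29
merge 17/58 + 19/58 → 18/29
merge 11/29 + 18/29 → 1
L = 11/29 + 18/29 + 1 = 2 bits/symbol.

2 bits/symbol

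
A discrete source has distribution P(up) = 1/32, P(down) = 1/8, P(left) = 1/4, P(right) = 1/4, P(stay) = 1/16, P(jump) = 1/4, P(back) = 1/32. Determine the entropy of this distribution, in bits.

Each probability is a power of 1/2, so log₂(1/p) is an integer.
H = Σ p·log₂(1/p) = 1/32·5 + 1/8·3 + 1/4·2 + 1/4·2 + 1/16·4 + 1/4·2 + 1/32·5 = 2.4375 bits.

2.4375 bits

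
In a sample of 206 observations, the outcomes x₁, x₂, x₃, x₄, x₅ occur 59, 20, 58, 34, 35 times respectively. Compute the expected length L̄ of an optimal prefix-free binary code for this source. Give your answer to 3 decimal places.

Probabilities are the counts divided by 206.
Repeatedly combine the two least-probable nodes; the expected code length is the sum of the merged weights.
merge 10/103 + 17/103 → 27/103
merge 35/206 + 27/103 → 89/206
merge 29/103 + 59/206 → 117/206
merge 89/206 + 117/206 → 1
L = 27/103 + 89/206 + 117/206 + 1 = 233/103 ≈ 2.262 bits/symbol.

2.262 bits/symbol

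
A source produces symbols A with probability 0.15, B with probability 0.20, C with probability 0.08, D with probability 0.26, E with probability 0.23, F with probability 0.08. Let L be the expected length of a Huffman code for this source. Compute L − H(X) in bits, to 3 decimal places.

Entropy H = −Σ p log₂ p ≈ 2.4509 bits.
Huffman merges: 2/25+2/25→4/25; 3/20+4/25→31/100; 1/5+23/100→43/100; 13/50+31/100→57/100; 43/100+57/100→1. L = 247/100 ≈ 2.4700.
L − H = 2.4700 − 2.4509 = 0.019 bits.

0.019 bits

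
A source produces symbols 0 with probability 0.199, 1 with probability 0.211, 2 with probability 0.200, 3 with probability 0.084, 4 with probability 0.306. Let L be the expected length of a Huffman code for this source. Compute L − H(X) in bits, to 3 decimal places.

Entropy H = −Σ p log₂ p ≈ 2.2245 bits.
Huffman merges: 21/250+199/1000→283/1000; 1/5+211/1000→411/1000; 283/1000+153/500→589/1000; 411/1000+589/1000→1. L = 2283/1000 ≈ 2.2830.
L − H = 2.2830 − 2.2245 = 0.059 bits.

0.059 bits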